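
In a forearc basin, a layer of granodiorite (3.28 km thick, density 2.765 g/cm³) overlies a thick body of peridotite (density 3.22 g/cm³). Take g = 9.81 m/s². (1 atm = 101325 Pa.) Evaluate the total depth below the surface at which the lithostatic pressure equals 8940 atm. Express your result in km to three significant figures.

Pressure at base of upper layers: 2765×9.81×3280 = 8.897×10^7 Pa = 878.1 atm
Remaining pressure to be supplied by peridotite: 9.058×10^8 − 8.897×10^7 = 8.169×10^8 Pa
Additional depth in peridotite = 8.169×10^8 Pa / (3220 kg/m³ × 9.81 m/s²) = 25860 m
Total depth = 3280 m + 25860 m = 29140 m
= 29.140 km

29.1 km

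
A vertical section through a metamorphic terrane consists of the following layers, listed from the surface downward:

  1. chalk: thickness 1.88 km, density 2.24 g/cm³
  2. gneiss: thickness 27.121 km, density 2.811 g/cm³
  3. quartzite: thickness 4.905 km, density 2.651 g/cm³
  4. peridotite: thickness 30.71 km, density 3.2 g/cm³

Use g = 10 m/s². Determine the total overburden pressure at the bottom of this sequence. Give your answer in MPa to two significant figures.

chalk: 2240 kg/m³ × 10 m/s² × 1880 m = 4.211×10^7 Pa = 42.11 MPa
gneiss: 2811 kg/m³ × 10 m/s² × 27121 m = 7.624×10^8 Pa = 762.4 MPa
quartzite: 2651 kg/m³ × 10 m/s² × 4905 m = 1.300×10^8 Pa = 130.0 MPa
peridotite: 3200 kg/m³ × 10 m/s² × 30710 m = 9.827×10^8 Pa = 982.7 MPa
Total = 42.11 + 762.4 + 130.0 + 982.7 = 1917.2 MPa

1900 MPa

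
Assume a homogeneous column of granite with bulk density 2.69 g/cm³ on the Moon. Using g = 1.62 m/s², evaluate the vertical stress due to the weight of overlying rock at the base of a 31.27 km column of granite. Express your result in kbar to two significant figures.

granite: 2690 kg/m³ × 1.62 m/s² × 31270 m = 1.363×10^8 Pa = 1.363 kbar

1.4 kbar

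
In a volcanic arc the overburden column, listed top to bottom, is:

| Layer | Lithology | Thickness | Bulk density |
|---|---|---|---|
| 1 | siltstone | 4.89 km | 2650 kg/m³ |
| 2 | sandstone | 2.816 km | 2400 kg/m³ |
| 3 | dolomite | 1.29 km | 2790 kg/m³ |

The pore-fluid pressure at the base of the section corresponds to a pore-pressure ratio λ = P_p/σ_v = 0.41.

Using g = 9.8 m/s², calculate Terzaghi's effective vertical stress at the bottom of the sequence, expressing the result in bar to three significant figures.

Overburden (lithostatic) stress σ_v:
siltstone: 2650 kg/m³ × 9.8 m/s² × 4890 m = 1.270×10^8 Pa = 127.0 MPa
sandstone: 2400 kg/m³ × 9.8 m/s² × 2816 m = 6.623×10^7 Pa = 66.23 MPa
dolomite: 2790 kg/m³ × 9.8 m/s² × 1290 m = 3.527×10^7 Pa = 35.27 MPa
Total = 127.0 + 66.23 + 35.27 = 228.50 MPa
Pore pressure P_p = λ·σ_v = 0.41 × 228.5 MPa = 93.68 MPa
Effective stress σ' = σ_v − P_p = 228.5 − 93.68 = 134.81 MPa = 1348.1 bar

1350 bar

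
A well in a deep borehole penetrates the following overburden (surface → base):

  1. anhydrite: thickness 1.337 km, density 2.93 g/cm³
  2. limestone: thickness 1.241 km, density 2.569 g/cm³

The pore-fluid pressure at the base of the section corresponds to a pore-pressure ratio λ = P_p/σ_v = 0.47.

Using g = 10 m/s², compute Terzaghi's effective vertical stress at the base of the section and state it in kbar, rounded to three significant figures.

0.377 kbar

Overburden (lithostatic) stress σ_v:
anhydrite: 2930 kg/m³ × 10 m/s² × 1337 m = 3.917×10^7 Pa = 39.17 MPa
limestone: 2569 kg/m³ × 10 m/s² × 1241 m = 3.188×10^7 Pa = 31.88 MPa
Total = 39.17 + 31.88 = 71.055 MPa
Pore pressure P_p = λ·σ_v = 0.47 × 71.06 MPa = 33.40 MPa
Effective stress σ' = σ_v − P_p = 71.06 − 33.40 = 37.659 MPa = 0.37659 kbar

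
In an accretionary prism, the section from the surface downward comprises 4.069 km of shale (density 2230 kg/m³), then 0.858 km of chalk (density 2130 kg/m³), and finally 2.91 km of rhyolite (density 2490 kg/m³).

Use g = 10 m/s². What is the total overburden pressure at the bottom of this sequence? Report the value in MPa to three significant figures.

181 MPa

shale: 2230 kg/m³ × 10 m/s² × 4069 m = 9.074×10^7 Pa = 90.74 MPa
chalk: 2130 kg/m³ × 10 m/s² × 858 m = 1.828×10^7 Pa = 18.28 MPa
rhyolite: 2490 kg/m³ × 10 m/s² × 2910 m = 7.246×10^7 Pa = 72.46 MPa
Total = 90.74 + 18.28 + 72.46 = 181.47 MPa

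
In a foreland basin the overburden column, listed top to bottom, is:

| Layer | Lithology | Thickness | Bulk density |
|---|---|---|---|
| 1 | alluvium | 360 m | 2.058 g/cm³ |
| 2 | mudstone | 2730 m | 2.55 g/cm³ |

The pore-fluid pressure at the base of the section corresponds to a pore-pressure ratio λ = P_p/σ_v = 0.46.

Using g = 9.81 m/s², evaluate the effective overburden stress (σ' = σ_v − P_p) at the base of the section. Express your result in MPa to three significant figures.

Overburden (lithostatic) stress σ_v:
alluvium: 2058 kg/m³ × 9.81 m/s² × 360 m = 7.268×10^6 Pa = 7.268 MPa
mudstone: 2550 kg/m³ × 9.81 m/s² × 2730 m = 6.829×10^7 Pa = 68.29 MPa
Total = 7.268 + 68.29 = 75.560 MPa
Pore pressure P_p = λ·σ_v = 0.46 × 75.56 MPa = 34.76 MPa
Effective stress σ' = σ_v − P_p = 75.56 − 34.76 = 40.803 MPa

40.8 MPa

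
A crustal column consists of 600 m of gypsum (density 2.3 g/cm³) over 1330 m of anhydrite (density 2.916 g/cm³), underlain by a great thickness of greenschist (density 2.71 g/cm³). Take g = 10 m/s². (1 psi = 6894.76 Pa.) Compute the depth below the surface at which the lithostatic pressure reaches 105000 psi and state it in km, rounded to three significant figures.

26.7 km

Pressure at base of upper layers: 2300×10×600 + 2916×10×1330 = 5.258×10^7 Pa = 7626 psi
Remaining pressure to be supplied by greenschist: 7.239×10^8 − 5.258×10^7 = 6.714×10^8 Pa
Additional depth in greenschist = 6.714×10^8 Pa / (2710 kg/m³ × 10 m/s²) = 24774 m
Total depth = 1930 m + 24774 m = 26704 m
= 26.704 km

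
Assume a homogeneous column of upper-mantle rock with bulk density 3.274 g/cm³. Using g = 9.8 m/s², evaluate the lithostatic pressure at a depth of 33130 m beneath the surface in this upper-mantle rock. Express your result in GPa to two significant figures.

upper-mantle rock: 3274 kg/m³ × 9.8 m/s² × 33130 m = 1.063×10^9 Pa = 1.063 GPa

1.1 GPa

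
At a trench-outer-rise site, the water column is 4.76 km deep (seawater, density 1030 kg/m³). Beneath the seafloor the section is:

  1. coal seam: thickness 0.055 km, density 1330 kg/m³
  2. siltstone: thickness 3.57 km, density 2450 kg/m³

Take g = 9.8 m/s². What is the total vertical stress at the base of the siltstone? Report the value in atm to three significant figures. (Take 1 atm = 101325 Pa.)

seawater: 1030 kg/m³ × 9.8 m/s² × 4760 m = 4.805×10^7 Pa = 474.2 atm
coal seam: 1330 kg/m³ × 9.8 m/s² × 55 m = 7.169×10^5 Pa = 7.075 atm
siltstone: 2450 kg/m³ × 9.8 m/s² × 3570 m = 8.572×10^7 Pa = 845.9 atm
Total = 474.2 + 7.075 + 845.9 = 1327.2 atm

1330 atm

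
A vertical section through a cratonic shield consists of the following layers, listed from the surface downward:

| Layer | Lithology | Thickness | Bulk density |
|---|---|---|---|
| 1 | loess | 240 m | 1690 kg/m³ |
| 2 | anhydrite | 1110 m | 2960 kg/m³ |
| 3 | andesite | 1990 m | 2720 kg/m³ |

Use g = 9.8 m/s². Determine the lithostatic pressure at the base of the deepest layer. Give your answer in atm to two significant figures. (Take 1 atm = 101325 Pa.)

880 atm

loess: 1690 kg/m³ × 9.8 m/s² × 240 m = 3.975×10^6 Pa = 39.23 atm
anhydrite: 2960 kg/m³ × 9.8 m/s² × 1110 m = 3.220×10^7 Pa = 317.8 atm
andesite: 2720 kg/m³ × 9.8 m/s² × 1990 m = 5.305×10^7 Pa = 523.5 atm
Total = 39.23 + 317.8 + 523.5 = 880.53 atm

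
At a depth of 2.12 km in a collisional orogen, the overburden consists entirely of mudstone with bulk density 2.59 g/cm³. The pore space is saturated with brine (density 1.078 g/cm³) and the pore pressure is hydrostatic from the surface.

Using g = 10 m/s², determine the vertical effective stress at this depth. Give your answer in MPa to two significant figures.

Overburden (lithostatic) stress σ_v:
mudstone: 2590 kg/m³ × 10 m/s² × 2120 m = 5.491×10^7 Pa = 54.91 MPa
Pore pressure P_p = 1078 kg/m³ × 10 m/s² × 2120 m = 2.285×10^7 Pa = 22.85 MPa
Effective stress σ' = σ_v − P_p = 54.91 − 22.85 = 32.054 MPa

32 MPa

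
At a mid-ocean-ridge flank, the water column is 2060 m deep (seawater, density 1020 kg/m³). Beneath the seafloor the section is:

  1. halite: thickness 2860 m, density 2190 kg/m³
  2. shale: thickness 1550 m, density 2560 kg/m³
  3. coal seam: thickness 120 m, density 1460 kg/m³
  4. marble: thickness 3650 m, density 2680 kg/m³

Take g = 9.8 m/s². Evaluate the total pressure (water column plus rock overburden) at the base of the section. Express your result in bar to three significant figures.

2180 bar

seawater: 1020 kg/m³ × 9.8 m/s² × 2060 m = 2.059×10^7 Pa = 205.9 bar
halite: 2190 kg/m³ × 9.8 m/s² × 2860 m = 6.138×10^7 Pa = 613.8 bar
shale: 2560 kg/m³ × 9.8 m/s² × 1550 m = 3.889×10^7 Pa = 388.9 bar
coal seam: 1460 kg/m³ × 9.8 m/s² × 120 m = 1.717×10^6 Pa = 17.17 bar
marble: 2680 kg/m³ × 9.8 m/s² × 3650 m = 9.586×10^7 Pa = 958.6 bar
Total = 205.9 + 613.8 + 388.9 + 17.17 + 958.6 = 2184.4 bar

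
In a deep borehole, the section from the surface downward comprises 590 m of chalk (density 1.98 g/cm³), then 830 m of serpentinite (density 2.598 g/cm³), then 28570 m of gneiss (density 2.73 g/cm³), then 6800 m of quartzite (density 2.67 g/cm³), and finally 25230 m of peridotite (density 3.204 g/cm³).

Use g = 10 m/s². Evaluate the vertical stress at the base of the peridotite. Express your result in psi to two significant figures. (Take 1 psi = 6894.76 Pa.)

260000 psi

chalk: 1980 kg/m³ × 10 m/s² × 590 m = 1.168×10^7 Pa = 1694 psi
serpentinite: 2598 kg/m³ × 10 m/s² × 830 m = 2.156×10^7 Pa = 3128 psi
gneiss: 2730 kg/m³ × 10 m/s² × 28570 m = 7.800×10^8 Pa = 1.131×10^5 psi
quartzite: 2670 kg/m³ × 10 m/s² × 6800 m = 1.816×10^8 Pa = 26333 psi
peridotite: 3204 kg/m³ × 10 m/s² × 25230 m = 8.084×10^8 Pa = 1.172×10^5 psi
Total = 1694 + 3128 + 1.131×10^5 + 26333 + 1.172×10^5 = 2.6152×10^5 psi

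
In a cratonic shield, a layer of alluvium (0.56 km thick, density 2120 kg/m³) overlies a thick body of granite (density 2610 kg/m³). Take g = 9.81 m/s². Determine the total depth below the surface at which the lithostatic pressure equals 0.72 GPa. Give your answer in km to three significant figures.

Pressure at base of upper layers: 2120×9.81×560 = 1.165×10^7 Pa = 0.01165 GPa
Remaining pressure to be supplied by granite: 7.200×10^8 − 1.165×10^7 = 7.084×10^8 Pa
Additional depth in granite = 7.084×10^8 Pa / (2610 kg/m³ × 9.81 m/s²) = 27666 m
Total depth = 560 m + 27666 m = 28226 m
= 28.226 km

28.2 km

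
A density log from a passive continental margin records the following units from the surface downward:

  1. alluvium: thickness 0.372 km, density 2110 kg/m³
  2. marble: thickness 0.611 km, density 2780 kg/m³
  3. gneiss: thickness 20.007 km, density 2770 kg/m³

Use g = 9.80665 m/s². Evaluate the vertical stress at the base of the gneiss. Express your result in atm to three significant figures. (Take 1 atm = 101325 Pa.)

alluvium: 2110 kg/m³ × 9.80665 m/s² × 372 m = 7.697×10^6 Pa = 75.97 atm
marble: 2780 kg/m³ × 9.80665 m/s² × 611 m = 1.666×10^7 Pa = 164.4 atm
gneiss: 2770 kg/m³ × 9.80665 m/s² × 20007 m = 5.435×10^8 Pa = 5364 atm
Total = 75.97 + 164.4 + 5364 = 5604.1 atm

5600 atm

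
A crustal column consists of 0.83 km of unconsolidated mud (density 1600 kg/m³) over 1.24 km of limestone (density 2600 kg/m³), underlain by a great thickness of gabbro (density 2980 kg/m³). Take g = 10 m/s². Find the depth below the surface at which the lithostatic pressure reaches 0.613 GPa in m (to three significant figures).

21100 m

Pressure at base of upper layers: 1600×10×830 + 2600×10×1240 = 4.552×10^7 Pa = 0.04552 GPa
Remaining pressure to be supplied by gabbro: 6.130×10^8 − 4.552×10^7 = 5.675×10^8 Pa
Additional depth in gabbro = 5.675×10^8 Pa / (2980 kg/m³ × 10 m/s²) = 19043 m
Total depth = 2070 m + 19043 m = 21113 m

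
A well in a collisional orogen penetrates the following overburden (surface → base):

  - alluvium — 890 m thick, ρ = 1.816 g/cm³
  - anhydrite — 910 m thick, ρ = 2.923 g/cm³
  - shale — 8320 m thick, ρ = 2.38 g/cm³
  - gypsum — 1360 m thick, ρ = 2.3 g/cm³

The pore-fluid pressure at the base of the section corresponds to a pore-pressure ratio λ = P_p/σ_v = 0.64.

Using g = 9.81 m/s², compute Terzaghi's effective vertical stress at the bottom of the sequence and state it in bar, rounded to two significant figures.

Overburden (lithostatic) stress σ_v:
alluvium: 1816 kg/m³ × 9.81 m/s² × 890 m = 1.586×10^7 Pa = 15.86 MPa
anhydrite: 2923 kg/m³ × 9.81 m/s² × 910 m = 2.609×10^7 Pa = 26.09 MPa
shale: 2380 kg/m³ × 9.81 m/s² × 8320 m = 1.943×10^8 Pa = 194.3 MPa
gypsum: 2300 kg/m³ × 9.81 m/s² × 1360 m = 3.069×10^7 Pa = 30.69 MPa
Total = 15.86 + 26.09 + 194.3 + 30.69 = 266.89 MPa
Pore pressure P_p = λ·σ_v = 0.64 × 266.9 MPa = 170.8 MPa
Effective stress σ' = σ_v − P_p = 266.9 − 170.8 = 96.080 MPa = 960.80 bar

960 bar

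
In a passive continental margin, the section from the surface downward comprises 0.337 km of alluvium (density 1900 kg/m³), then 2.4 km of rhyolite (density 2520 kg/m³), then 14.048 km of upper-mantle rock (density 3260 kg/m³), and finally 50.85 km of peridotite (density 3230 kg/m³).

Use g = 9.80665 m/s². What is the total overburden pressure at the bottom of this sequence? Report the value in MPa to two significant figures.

2100 MPa

alluvium: 1900 kg/m³ × 9.80665 m/s² × 337 m = 6.279×10^6 Pa = 6.279 MPa
rhyolite: 2520 kg/m³ × 9.80665 m/s² × 2400 m = 5.931×10^7 Pa = 59.31 MPa
upper-mantle rock: 3260 kg/m³ × 9.80665 m/s² × 14048 m = 4.491×10^8 Pa = 449.1 MPa
peridotite: 3230 kg/m³ × 9.80665 m/s² × 50850 m = 1.611×10^9 Pa = 1611 MPa
Total = 6.279 + 59.31 + 449.1 + 1611 = 2125.4 MPa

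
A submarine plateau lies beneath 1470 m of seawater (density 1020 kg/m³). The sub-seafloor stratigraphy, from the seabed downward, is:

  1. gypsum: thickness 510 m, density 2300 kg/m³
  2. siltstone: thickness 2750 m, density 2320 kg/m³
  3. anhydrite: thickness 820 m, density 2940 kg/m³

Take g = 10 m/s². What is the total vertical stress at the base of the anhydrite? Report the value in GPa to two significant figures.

0.11 GPa

seawater: 1020 kg/m³ × 10 m/s² × 1470 m = 1.499×10^7 Pa = 0.01499 GPa
gypsum: 2300 kg/m³ × 10 m/s² × 510 m = 1.173×10^7 Pa = 0.01173 GPa
siltstone: 2320 kg/m³ × 10 m/s² × 2750 m = 6.380×10^7 Pa = 0.06380 GPa
anhydrite: 2940 kg/m³ × 10 m/s² × 820 m = 2.411×10^7 Pa = 0.02411 GPa
Total = 0.01499 + 0.01173 + 0.06380 + 0.02411 = 0.11463 GPa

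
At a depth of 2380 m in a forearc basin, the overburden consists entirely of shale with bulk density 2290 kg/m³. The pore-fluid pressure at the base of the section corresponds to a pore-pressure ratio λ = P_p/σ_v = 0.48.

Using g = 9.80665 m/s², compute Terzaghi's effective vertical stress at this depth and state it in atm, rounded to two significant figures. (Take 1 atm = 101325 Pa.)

Overburden (lithostatic) stress σ_v:
shale: 2290 kg/m³ × 9.80665 m/s² × 2380 m = 5.345×10^7 Pa = 53.45 MPa
Pore pressure P_p = λ·σ_v = 0.48 × 53.45 MPa = 25.66 MPa
Effective stress σ' = σ_v − P_p = 53.45 − 25.66 = 27.793 MPa = 274.30 atm

270 atm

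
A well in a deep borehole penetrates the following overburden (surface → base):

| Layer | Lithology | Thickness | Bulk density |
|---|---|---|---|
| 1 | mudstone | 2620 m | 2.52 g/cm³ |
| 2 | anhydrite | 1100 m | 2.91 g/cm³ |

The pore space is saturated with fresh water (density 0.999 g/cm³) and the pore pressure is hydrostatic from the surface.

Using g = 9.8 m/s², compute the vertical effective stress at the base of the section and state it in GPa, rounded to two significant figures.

Overburden (lithostatic) stress σ_v:
mudstone: 2520 kg/m³ × 9.8 m/s² × 2620 m = 6.470×10^7 Pa = 64.70 MPa
anhydrite: 2910 kg/m³ × 9.8 m/s² × 1100 m = 3.137×10^7 Pa = 31.37 MPa
Total = 64.70 + 31.37 = 96.073 MPa
Pore pressure P_p = 999 kg/m³ × 9.8 m/s² × 3720 m = 3.642×10^7 Pa = 36.42 MPa
Effective stress σ' = σ_v − P_p = 96.07 − 36.42 = 59.654 MPa = 0.059654 GPa

0.060 GPa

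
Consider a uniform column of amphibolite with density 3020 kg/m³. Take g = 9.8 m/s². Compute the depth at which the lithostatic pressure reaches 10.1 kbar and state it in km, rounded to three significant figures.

34.1 km

h = P/(ρg) = 10.1 kbar / (3020 kg/m³ × 9.8 m/s²) = 1.010×10^9 Pa / 29596 Pa/m = 34126 m
= 34.126 km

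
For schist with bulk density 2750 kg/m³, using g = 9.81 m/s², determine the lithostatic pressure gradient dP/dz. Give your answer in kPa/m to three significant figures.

dP/dz = ρg = 2750 kg/m³ × 9.81 m/s² = 26978 Pa/m
= 26978 Pa/m × (1 kPa/m / 1000.0 Pa/m) = 26.977 kPa/m

27.0 kPa/m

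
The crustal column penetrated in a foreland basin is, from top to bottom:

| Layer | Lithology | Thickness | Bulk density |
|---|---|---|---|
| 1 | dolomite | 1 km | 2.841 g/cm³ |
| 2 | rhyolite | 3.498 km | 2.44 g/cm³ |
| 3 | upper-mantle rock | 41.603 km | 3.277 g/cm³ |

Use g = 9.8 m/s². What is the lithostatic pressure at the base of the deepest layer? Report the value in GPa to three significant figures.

dolomite: 2841 kg/m³ × 9.8 m/s² × 1000 m = 2.784×10^7 Pa = 0.02784 GPa
rhyolite: 2440 kg/m³ × 9.8 m/s² × 3498 m = 8.364×10^7 Pa = 0.08364 GPa
upper-mantle rock: 3277 kg/m³ × 9.8 m/s² × 41603 m = 1.336×10^9 Pa = 1.336 GPa
Total = 0.02784 + 0.08364 + 1.336 = 1.4475 GPa

1.45 GPa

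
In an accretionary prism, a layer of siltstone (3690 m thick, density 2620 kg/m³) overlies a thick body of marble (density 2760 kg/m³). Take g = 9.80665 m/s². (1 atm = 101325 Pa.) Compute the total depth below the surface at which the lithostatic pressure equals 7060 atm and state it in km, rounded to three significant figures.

26.6 km

Pressure at base of upper layers: 2620×9.80665×3690 = 9.481×10^7 Pa = 935.7 atm
Remaining pressure to be supplied by marble: 7.154×10^8 − 9.481×10^7 = 6.205×10^8 Pa
Additional depth in marble = 6.205×10^8 Pa / (2760 kg/m³ × 9.80665 m/s²) = 22927 m
Total depth = 3690 m + 22927 m = 26617 m
= 26.617 km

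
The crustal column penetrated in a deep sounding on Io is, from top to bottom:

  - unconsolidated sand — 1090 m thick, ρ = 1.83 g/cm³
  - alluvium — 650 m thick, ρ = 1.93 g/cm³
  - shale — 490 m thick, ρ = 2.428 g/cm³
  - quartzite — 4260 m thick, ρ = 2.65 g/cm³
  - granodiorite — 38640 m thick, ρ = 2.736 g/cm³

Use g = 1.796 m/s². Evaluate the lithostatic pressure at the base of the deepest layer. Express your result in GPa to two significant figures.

unconsolidated sand: 1830 kg/m³ × 1.796 m/s² × 1090 m = 3.582×10^6 Pa = 3.582×10^-3 GPa
alluvium: 1930 kg/m³ × 1.796 m/s² × 650 m = 2.253×10^6 Pa = 2.253×10^-3 GPa
shale: 2428 kg/m³ × 1.796 m/s² × 490 m = 2.137×10^6 Pa = 2.137×10^-3 GPa
quartzite: 2650 kg/m³ × 1.796 m/s² × 4260 m = 2.028×10^7 Pa = 0.02028 GPa
granodiorite: 2736 kg/m³ × 1.796 m/s² × 38640 m = 1.899×10^8 Pa = 0.1899 GPa
Total = 3.582×10^-3 + 2.253×10^-3 + 2.137×10^-3 + 0.02028 + 0.1899 = 0.21812 GPa

0.22 GPa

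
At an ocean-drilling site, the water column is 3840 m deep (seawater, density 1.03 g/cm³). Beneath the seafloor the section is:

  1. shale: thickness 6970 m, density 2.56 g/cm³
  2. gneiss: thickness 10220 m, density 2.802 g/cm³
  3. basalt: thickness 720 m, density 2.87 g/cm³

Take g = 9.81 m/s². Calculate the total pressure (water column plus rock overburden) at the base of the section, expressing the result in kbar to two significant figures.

seawater: 1030 kg/m³ × 9.81 m/s² × 3840 m = 3.880×10^7 Pa = 0.3880 kbar
shale: 2560 kg/m³ × 9.81 m/s² × 6970 m = 1.750×10^8 Pa = 1.750 kbar
gneiss: 2802 kg/m³ × 9.81 m/s² × 10220 m = 2.809×10^8 Pa = 2.809 kbar
basalt: 2870 kg/m³ × 9.81 m/s² × 720 m = 2.027×10^7 Pa = 0.2027 kbar
Total = 0.3880 + 1.750 + 2.809 + 0.2027 = 5.1504 kbar

5.2 kbar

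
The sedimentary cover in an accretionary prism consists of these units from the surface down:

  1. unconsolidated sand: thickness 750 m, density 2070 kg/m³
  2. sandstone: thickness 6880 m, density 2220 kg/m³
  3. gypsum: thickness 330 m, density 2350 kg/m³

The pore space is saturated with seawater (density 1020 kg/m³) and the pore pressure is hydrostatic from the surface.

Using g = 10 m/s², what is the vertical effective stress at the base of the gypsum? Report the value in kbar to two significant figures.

0.95 kbar

Overburden (lithostatic) stress σ_v:
unconsolidated sand: 2070 kg/m³ × 10 m/s² × 750 m = 1.552×10^7 Pa = 15.53 MPa
sandstone: 2220 kg/m³ × 10 m/s² × 6880 m = 1.527×10^8 Pa = 152.7 MPa
gypsum: 2350 kg/m³ × 10 m/s² × 330 m = 7.755×10^6 Pa = 7.755 MPa
Total = 15.53 + 152.7 + 7.755 = 176.02 MPa
Pore pressure P_p = 1020 kg/m³ × 10 m/s² × 7960 m = 8.119×10^7 Pa = 81.19 MPa
Effective stress σ' = σ_v − P_p = 176.0 − 81.19 = 94.824 MPa = 0.94824 kbar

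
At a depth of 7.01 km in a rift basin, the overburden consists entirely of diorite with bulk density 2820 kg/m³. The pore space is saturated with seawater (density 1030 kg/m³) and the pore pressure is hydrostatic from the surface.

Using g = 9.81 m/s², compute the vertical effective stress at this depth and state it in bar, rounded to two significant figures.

1200 bar

Overburden (lithostatic) stress σ_v:
diorite: 2820 kg/m³ × 9.81 m/s² × 7010 m = 1.939×10^8 Pa = 193.9 MPa
Pore pressure P_p = 1030 kg/m³ × 9.81 m/s² × 7010 m = 7.083×10^7 Pa = 70.83 MPa
Effective stress σ' = σ_v − P_p = 193.9 − 70.83 = 123.09 MPa = 1230.9 bar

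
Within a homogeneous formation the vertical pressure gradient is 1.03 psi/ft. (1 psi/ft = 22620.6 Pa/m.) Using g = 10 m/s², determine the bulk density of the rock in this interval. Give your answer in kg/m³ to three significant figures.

2330 kg/m³

ρ = (dP/dz)/g = 1.03 psi/ft / 10 m/s² = 23299 Pa/m / 10 m/s² = 2329.9 kg/m³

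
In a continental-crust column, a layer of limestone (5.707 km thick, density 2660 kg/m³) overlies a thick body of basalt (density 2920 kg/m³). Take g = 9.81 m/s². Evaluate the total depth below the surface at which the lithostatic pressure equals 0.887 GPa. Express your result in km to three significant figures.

31.5 km

Pressure at base of upper layers: 2660×9.81×5707 = 1.489×10^8 Pa = 0.1489 GPa
Remaining pressure to be supplied by basalt: 8.870×10^8 − 1.489×10^8 = 7.381×10^8 Pa
Additional depth in basalt = 7.381×10^8 Pa / (2920 kg/m³ × 9.81 m/s²) = 25766 m
Total depth = 5707 m + 25766 m = 31473 m
= 31.473 km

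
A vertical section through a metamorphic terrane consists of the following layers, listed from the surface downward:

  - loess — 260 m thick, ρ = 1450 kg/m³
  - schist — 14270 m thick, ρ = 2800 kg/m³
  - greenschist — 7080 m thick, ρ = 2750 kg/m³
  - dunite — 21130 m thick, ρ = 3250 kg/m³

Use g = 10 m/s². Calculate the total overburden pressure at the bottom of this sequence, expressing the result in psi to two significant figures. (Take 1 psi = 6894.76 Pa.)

190000 psi

loess: 1450 kg/m³ × 10 m/s² × 260 m = 3.770×10^6 Pa = 546.8 psi
schist: 2800 kg/m³ × 10 m/s² × 14270 m = 3.996×10^8 Pa = 57951 psi
greenschist: 2750 kg/m³ × 10 m/s² × 7080 m = 1.947×10^8 Pa = 28239 psi
dunite: 3250 kg/m³ × 10 m/s² × 21130 m = 6.867×10^8 Pa = 99601 psi
Total = 546.8 + 57951 + 28239 + 99601 = 1.8634×10^5 psi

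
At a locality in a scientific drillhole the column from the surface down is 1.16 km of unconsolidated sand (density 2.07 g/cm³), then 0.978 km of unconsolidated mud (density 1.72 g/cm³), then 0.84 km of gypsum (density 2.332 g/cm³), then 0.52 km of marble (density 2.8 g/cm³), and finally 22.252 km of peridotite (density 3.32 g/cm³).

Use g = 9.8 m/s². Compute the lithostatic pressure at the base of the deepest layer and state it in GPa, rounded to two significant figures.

0.80 GPa

unconsolidated sand: 2070 kg/m³ × 9.8 m/s² × 1160 m = 2.353×10^7 Pa = 0.02353 GPa
unconsolidated mud: 1720 kg/m³ × 9.8 m/s² × 978 m = 1.649×10^7 Pa = 0.01649 GPa
gypsum: 2332 kg/m³ × 9.8 m/s² × 840 m = 1.920×10^7 Pa = 0.01920 GPa
marble: 2800 kg/m³ × 9.8 m/s² × 520 m = 1.427×10^7 Pa = 0.01427 GPa
peridotite: 3320 kg/m³ × 9.8 m/s² × 22252 m = 7.240×10^8 Pa = 0.7240 GPa
Total = 0.02353 + 0.01649 + 0.01920 + 0.01427 + 0.7240 = 0.79747 GPa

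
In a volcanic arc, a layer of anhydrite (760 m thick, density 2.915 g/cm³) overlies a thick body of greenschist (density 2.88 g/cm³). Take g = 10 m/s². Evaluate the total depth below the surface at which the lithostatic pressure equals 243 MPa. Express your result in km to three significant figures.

Pressure at base of upper layers: 2915×10×760 = 2.215×10^7 Pa = 22.15 MPa
Remaining pressure to be supplied by greenschist: 2.430×10^8 − 2.215×10^7 = 2.208×10^8 Pa
Additional depth in greenschist = 2.208×10^8 Pa / (2880 kg/m³ × 10 m/s²) = 7668.3 m
Total depth = 760 m + 7668.3 m = 8428.3 m
= 8.4283 km

8.43 km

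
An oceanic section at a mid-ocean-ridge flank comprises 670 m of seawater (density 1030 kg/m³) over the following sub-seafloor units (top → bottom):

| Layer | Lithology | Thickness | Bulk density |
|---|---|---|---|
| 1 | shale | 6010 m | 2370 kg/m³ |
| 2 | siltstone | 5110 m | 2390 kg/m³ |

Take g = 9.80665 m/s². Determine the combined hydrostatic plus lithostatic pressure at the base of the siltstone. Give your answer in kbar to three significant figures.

2.66 kbar

seawater: 1030 kg/m³ × 9.80665 m/s² × 670 m = 6.768×10^6 Pa = 0.06768 kbar
shale: 2370 kg/m³ × 9.80665 m/s² × 6010 m = 1.397×10^8 Pa = 1.397 kbar
siltstone: 2390 kg/m³ × 9.80665 m/s² × 5110 m = 1.198×10^8 Pa = 1.198 kbar
Total = 0.06768 + 1.397 + 1.198 = 2.6622 kbar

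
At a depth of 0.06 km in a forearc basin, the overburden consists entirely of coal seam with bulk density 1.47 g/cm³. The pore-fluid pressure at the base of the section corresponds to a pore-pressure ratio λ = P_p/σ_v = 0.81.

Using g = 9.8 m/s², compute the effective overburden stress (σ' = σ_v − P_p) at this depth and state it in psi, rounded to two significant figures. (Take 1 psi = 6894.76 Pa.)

Overburden (lithostatic) stress σ_v:
coal seam: 1470 kg/m³ × 9.8 m/s² × 60 m = 8.644×10^5 Pa = 0.8644 MPa
Pore pressure P_p = λ·σ_v = 0.81 × 0.8644 MPa = 0.7001 MPa
Effective stress σ' = σ_v − P_p = 0.8644 − 0.7001 = 0.16423 MPa = 23.819 psi

24 psi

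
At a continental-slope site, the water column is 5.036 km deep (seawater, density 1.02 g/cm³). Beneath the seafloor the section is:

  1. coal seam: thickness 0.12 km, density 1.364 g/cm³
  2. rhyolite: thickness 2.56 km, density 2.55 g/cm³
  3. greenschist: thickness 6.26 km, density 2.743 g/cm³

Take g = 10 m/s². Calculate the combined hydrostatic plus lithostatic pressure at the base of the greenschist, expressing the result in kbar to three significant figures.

seawater: 1020 kg/m³ × 10 m/s² × 5036 m = 5.137×10^7 Pa = 0.5137 kbar
coal seam: 1364 kg/m³ × 10 m/s² × 120 m = 1.637×10^6 Pa = 0.01637 kbar
rhyolite: 2550 kg/m³ × 10 m/s² × 2560 m = 6.528×10^7 Pa = 0.6528 kbar
greenschist: 2743 kg/m³ × 10 m/s² × 6260 m = 1.717×10^8 Pa = 1.717 kbar
Total = 0.5137 + 0.01637 + 0.6528 + 1.717 = 2.9000 kbar

2.90 kbar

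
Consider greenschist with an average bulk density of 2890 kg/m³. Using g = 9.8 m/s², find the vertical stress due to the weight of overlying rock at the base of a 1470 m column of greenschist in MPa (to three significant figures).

41.6 MPa

greenschist: 2890 kg/m³ × 9.8 m/s² × 1470 m = 4.163×10^7 Pa = 41.63 MPa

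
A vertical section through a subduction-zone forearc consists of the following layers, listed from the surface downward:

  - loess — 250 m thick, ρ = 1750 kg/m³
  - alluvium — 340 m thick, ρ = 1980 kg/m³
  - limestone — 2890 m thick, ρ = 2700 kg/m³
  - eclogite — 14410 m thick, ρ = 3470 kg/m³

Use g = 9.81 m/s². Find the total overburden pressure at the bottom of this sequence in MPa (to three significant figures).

578 MPa

loess: 1750 kg/m³ × 9.81 m/s² × 250 m = 4.292×10^6 Pa = 4.292 MPa
alluvium: 1980 kg/m³ × 9.81 m/s² × 340 m = 6.604×10^6 Pa = 6.604 MPa
limestone: 2700 kg/m³ × 9.81 m/s² × 2890 m = 7.655×10^7 Pa = 76.55 MPa
eclogite: 3470 kg/m³ × 9.81 m/s² × 14410 m = 4.905×10^8 Pa = 490.5 MPa
Total = 4.292 + 6.604 + 76.55 + 490.5 = 577.97 MPa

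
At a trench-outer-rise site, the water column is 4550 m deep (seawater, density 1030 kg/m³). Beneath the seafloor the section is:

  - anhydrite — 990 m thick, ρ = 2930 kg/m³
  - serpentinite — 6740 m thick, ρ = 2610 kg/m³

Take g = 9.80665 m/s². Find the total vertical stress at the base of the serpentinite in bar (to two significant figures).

seawater: 1030 kg/m³ × 9.80665 m/s² × 4550 m = 4.596×10^7 Pa = 459.6 bar
anhydrite: 2930 kg/m³ × 9.80665 m/s² × 990 m = 2.845×10^7 Pa = 284.5 bar
serpentinite: 2610 kg/m³ × 9.80665 m/s² × 6740 m = 1.725×10^8 Pa = 1725 bar
Total = 459.6 + 284.5 + 1725 = 2469.2 bar

2500 bar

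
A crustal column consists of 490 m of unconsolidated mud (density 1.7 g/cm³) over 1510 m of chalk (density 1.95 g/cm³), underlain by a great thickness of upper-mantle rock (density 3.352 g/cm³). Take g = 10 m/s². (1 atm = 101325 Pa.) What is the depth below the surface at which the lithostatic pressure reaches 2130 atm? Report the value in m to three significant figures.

7310 m

Pressure at base of upper layers: 1700×10×490 + 1950×10×1510 = 3.777×10^7 Pa = 372.8 atm
Remaining pressure to be supplied by upper-mantle rock: 2.158×10^8 − 3.777×10^7 = 1.780×10^8 Pa
Additional depth in upper-mantle rock = 1.780×10^8 Pa / (3352 kg/m³ × 10 m/s²) = 5311.7 m
Total depth = 2000 m + 5311.7 m = 7311.7 m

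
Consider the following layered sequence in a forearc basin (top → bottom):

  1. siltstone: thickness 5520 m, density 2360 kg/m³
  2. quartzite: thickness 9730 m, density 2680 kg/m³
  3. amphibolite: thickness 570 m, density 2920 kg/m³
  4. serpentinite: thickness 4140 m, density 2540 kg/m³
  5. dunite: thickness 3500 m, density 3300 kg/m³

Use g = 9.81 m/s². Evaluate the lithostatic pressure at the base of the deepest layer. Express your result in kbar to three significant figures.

siltstone: 2360 kg/m³ × 9.81 m/s² × 5520 m = 1.278×10^8 Pa = 1.278 kbar
quartzite: 2680 kg/m³ × 9.81 m/s² × 9730 m = 2.558×10^8 Pa = 2.558 kbar
amphibolite: 2920 kg/m³ × 9.81 m/s² × 570 m = 1.633×10^7 Pa = 0.1633 kbar
serpentinite: 2540 kg/m³ × 9.81 m/s² × 4140 m = 1.032×10^8 Pa = 1.032 kbar
dunite: 3300 kg/m³ × 9.81 m/s² × 3500 m = 1.133×10^8 Pa = 1.133 kbar
Total = 1.278 + 2.558 + 0.1633 + 1.032 + 1.133 = 6.1640 kbar

6.16 kbar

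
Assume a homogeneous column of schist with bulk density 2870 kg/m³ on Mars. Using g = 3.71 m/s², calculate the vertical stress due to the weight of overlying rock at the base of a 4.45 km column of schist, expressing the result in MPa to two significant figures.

schist: 2870 kg/m³ × 3.71 m/s² × 4450 m = 4.738×10^7 Pa = 47.38 MPa

47 MPa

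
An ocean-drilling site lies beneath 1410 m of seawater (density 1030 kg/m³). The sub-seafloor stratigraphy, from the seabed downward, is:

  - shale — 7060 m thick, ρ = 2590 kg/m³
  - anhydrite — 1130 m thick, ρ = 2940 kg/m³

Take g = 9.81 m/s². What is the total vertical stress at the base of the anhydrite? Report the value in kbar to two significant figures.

seawater: 1030 kg/m³ × 9.81 m/s² × 1410 m = 1.425×10^7 Pa = 0.1425 kbar
shale: 2590 kg/m³ × 9.81 m/s² × 7060 m = 1.794×10^8 Pa = 1.794 kbar
anhydrite: 2940 kg/m³ × 9.81 m/s² × 1130 m = 3.259×10^7 Pa = 0.3259 kbar
Total = 0.1425 + 1.794 + 0.3259 = 2.2622 kbar

2.3 kbar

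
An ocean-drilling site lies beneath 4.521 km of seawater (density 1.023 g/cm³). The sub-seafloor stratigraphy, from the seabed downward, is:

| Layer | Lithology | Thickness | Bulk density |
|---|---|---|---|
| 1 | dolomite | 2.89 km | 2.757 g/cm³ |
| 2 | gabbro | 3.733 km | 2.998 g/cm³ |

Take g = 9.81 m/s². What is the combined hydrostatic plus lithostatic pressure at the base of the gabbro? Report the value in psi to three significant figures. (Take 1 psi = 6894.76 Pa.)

seawater: 1023 kg/m³ × 9.81 m/s² × 4521 m = 4.537×10^7 Pa = 6581 psi
dolomite: 2757 kg/m³ × 9.81 m/s² × 2890 m = 7.816×10^7 Pa = 11337 psi
gabbro: 2998 kg/m³ × 9.81 m/s² × 3733 m = 1.098×10^8 Pa = 15924 psi
Total = 6581 + 11337 + 15924 = 33841 psi

33800 psi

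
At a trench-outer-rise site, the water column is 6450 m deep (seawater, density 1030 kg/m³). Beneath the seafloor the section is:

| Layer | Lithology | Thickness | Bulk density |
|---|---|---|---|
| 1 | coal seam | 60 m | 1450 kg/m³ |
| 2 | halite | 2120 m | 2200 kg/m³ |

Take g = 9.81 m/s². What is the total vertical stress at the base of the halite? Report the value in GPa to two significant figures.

0.11 GPa

seawater: 1030 kg/m³ × 9.81 m/s² × 6450 m = 6.517×10^7 Pa = 0.06517 GPa
coal seam: 1450 kg/m³ × 9.81 m/s² × 60 m = 8.535×10^5 Pa = 8.535×10^-4 GPa
halite: 2200 kg/m³ × 9.81 m/s² × 2120 m = 4.575×10^7 Pa = 0.04575 GPa
Total = 0.06517 + 8.535×10^-4 + 0.04575 = 0.11178 GPa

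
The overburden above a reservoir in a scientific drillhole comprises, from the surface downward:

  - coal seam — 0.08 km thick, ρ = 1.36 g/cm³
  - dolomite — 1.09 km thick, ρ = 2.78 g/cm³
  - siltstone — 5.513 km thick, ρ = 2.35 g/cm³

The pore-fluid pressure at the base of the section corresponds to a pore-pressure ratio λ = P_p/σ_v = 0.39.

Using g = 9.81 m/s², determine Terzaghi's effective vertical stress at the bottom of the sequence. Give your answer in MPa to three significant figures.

96.3 MPa

Overburden (lithostatic) stress σ_v:
coal seam: 1360 kg/m³ × 9.81 m/s² × 80 m = 1.067×10^6 Pa = 1.067 MPa
dolomite: 2780 kg/m³ × 9.81 m/s² × 1090 m = 2.973×10^7 Pa = 29.73 MPa
siltstone: 2350 kg/m³ × 9.81 m/s² × 5513 m = 1.271×10^8 Pa = 127.1 MPa
Total = 1.067 + 29.73 + 127.1 = 157.89 MPa
Pore pressure P_p = λ·σ_v = 0.39 × 157.9 MPa = 61.58 MPa
Effective stress σ' = σ_v − P_p = 157.9 − 61.58 = 96.311 MPa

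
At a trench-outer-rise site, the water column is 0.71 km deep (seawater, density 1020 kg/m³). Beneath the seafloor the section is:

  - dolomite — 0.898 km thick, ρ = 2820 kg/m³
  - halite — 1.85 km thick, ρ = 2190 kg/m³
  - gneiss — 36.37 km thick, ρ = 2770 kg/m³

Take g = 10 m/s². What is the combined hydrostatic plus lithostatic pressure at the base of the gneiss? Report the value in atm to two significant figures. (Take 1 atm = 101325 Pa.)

11000 atm

seawater: 1020 kg/m³ × 10 m/s² × 710 m = 7.242×10^6 Pa = 71.47 atm
dolomite: 2820 kg/m³ × 10 m/s² × 898 m = 2.532×10^7 Pa = 249.9 atm
halite: 2190 kg/m³ × 10 m/s² × 1850 m = 4.051×10^7 Pa = 399.9 atm
gneiss: 2770 kg/m³ × 10 m/s² × 36370 m = 1.007×10^9 Pa = 9943 atm
Total = 71.47 + 249.9 + 399.9 + 9943 = 10664 atm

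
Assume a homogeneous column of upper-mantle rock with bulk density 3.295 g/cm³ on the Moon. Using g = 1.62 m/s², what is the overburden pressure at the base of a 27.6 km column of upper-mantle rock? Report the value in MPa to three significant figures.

147 MPa

upper-mantle rock: 3295 kg/m³ × 1.62 m/s² × 27600 m = 1.473×10^8 Pa = 147.3 MPa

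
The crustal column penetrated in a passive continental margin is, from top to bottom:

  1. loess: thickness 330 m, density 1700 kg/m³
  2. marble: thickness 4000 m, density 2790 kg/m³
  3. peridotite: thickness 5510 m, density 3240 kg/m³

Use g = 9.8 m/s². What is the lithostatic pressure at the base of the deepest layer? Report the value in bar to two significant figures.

2900 bar

loess: 1700 kg/m³ × 9.8 m/s² × 330 m = 5.498×10^6 Pa = 54.98 bar
marble: 2790 kg/m³ × 9.8 m/s² × 4000 m = 1.094×10^8 Pa = 1094 bar
peridotite: 3240 kg/m³ × 9.8 m/s² × 5510 m = 1.750×10^8 Pa = 1750 bar
Total = 54.98 + 1094 + 1750 = 2898.2 bar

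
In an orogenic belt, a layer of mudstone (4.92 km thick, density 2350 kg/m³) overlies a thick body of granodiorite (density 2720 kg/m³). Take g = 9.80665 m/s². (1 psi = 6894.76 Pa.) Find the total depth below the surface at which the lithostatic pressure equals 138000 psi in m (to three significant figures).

Pressure at base of upper layers: 2350×9.80665×4920 = 1.134×10^8 Pa = 16445 psi
Remaining pressure to be supplied by granodiorite: 9.515×10^8 − 1.134×10^8 = 8.381×10^8 Pa
Additional depth in granodiorite = 8.381×10^8 Pa / (2720 kg/m³ × 9.80665 m/s²) = 31420 m
Total depth = 4920 m + 31420 m = 36340 m

36300 m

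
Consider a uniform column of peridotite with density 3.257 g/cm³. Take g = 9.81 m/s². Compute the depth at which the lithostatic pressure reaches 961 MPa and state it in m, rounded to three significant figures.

h = P/(ρg) = 961 MPa / (3257 kg/m³ × 9.81 m/s²) = 9.610×10^8 Pa / 31951 Pa/m = 30077 m

30100 m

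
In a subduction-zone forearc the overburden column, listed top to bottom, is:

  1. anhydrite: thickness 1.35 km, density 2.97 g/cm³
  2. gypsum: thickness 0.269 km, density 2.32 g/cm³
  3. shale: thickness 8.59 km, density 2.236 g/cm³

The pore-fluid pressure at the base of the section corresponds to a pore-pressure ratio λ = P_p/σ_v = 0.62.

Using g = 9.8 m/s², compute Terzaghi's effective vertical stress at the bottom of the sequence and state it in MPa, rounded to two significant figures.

Overburden (lithostatic) stress σ_v:
anhydrite: 2970 kg/m³ × 9.8 m/s² × 1350 m = 3.929×10^7 Pa = 39.29 MPa
gypsum: 2320 kg/m³ × 9.8 m/s² × 269 m = 6.116×10^6 Pa = 6.116 MPa
shale: 2236 kg/m³ × 9.8 m/s² × 8590 m = 1.882×10^8 Pa = 188.2 MPa
Total = 39.29 + 6.116 + 188.2 = 233.64 MPa
Pore pressure P_p = λ·σ_v = 0.62 × 233.6 MPa = 144.9 MPa
Effective stress σ' = σ_v − P_p = 233.6 − 144.9 = 88.783 MPa

89 MPa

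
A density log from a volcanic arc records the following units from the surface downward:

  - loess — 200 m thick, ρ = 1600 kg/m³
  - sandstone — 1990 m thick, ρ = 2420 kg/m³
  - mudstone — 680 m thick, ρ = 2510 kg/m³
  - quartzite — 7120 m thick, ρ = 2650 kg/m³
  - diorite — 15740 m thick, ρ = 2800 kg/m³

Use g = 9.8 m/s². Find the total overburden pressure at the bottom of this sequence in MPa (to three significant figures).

684 MPa

loess: 1600 kg/m³ × 9.8 m/s² × 200 m = 3.136×10^6 Pa = 3.136 MPa
sandstone: 2420 kg/m³ × 9.8 m/s² × 1990 m = 4.719×10^7 Pa = 47.19 MPa
mudstone: 2510 kg/m³ × 9.8 m/s² × 680 m = 1.673×10^7 Pa = 16.73 MPa
quartzite: 2650 kg/m³ × 9.8 m/s² × 7120 m = 1.849×10^8 Pa = 184.9 MPa
diorite: 2800 kg/m³ × 9.8 m/s² × 15740 m = 4.319×10^8 Pa = 431.9 MPa
Total = 3.136 + 47.19 + 16.73 + 184.9 + 431.9 = 683.87 MPa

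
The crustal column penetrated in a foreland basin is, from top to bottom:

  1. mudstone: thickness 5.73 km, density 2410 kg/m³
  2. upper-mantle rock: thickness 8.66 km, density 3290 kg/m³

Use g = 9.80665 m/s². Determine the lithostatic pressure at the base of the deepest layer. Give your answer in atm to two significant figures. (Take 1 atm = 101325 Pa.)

4100 atm

mudstone: 2410 kg/m³ × 9.80665 m/s² × 5730 m = 1.354×10^8 Pa = 1337 atm
upper-mantle rock: 3290 kg/m³ × 9.80665 m/s² × 8660 m = 2.794×10^8 Pa = 2758 atm
Total = 1337 + 2758 = 4094.0 atm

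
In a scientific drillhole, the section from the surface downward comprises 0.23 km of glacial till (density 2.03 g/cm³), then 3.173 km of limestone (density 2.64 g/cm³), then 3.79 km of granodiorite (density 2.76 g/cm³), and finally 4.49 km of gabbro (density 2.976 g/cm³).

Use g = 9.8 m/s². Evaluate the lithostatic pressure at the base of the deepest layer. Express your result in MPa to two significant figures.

glacial till: 2030 kg/m³ × 9.8 m/s² × 230 m = 4.576×10^6 Pa = 4.576 MPa
limestone: 2640 kg/m³ × 9.8 m/s² × 3173 m = 8.209×10^7 Pa = 82.09 MPa
granodiorite: 2760 kg/m³ × 9.8 m/s² × 3790 m = 1.025×10^8 Pa = 102.5 MPa
gabbro: 2976 kg/m³ × 9.8 m/s² × 4490 m = 1.309×10^8 Pa = 130.9 MPa
Total = 4.576 + 82.09 + 102.5 + 130.9 = 320.13 MPa

320 MPa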